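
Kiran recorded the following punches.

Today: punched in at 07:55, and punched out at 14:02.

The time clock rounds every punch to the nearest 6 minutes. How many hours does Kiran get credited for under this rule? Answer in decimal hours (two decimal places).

Today: in 07:55→07:54, out 14:02→14:00; 6 h 6 min

6.10 hours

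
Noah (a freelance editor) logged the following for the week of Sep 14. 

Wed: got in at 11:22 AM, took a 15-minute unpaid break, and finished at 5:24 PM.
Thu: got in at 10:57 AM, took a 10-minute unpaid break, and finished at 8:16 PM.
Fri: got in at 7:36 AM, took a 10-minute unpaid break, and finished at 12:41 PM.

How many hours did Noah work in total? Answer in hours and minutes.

Wed: 11:22 AM–5:24 PM = 6 h 2 min; less 15 min break → 5 h 47 min
Thu: 10:57 AM–8:16 PM = 9 h 19 min; less 10 min break → 9 h 9 min
Fri: 7:36 AM–12:41 PM = 5 h 5 min; less 10 min break → 4 h 55 min
Total: 5 h 47 min + 9 h 9 min + 4 h 55 min = 19 h 51 min.

19 h 51 min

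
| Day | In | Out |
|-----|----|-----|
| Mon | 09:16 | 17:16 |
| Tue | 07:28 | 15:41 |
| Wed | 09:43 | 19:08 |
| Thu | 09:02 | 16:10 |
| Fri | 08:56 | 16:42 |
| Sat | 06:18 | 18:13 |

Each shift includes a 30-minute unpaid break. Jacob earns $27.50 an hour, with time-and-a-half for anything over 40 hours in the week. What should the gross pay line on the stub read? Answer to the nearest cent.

Mon: 09:16–17:16 = 8 h 0 min; less 30 min break → 7 h 30 min
Tue: 07:28–15:41 = 8 h 13 min; less 30 min break → 7 h 43 min
Wed: 09:43–19:08 = 9 h 25 min; less 30 min break → 8 h 55 min
Thu: 09:02–16:10 = 7 h 8 min; less 30 min break → 6 h 38 min
Fri: 08:56–16:42 = 7 h 46 min; less 30 min break → 7 h 16 min
Sat: 06:18–18:13 = 11 h 55 min; less 30 min break → 11 h 25 min
Total worked: 49 h 27 min = 2967 min.
Regular 40 h 0 min = 2400 min at $27.50/h; overtime 9 h 27 min = 567 min at $41.25/h.
Pay = (2400 × $27.50 + 567 × $41.25) ÷ 60 = $1489.81.

$1489.81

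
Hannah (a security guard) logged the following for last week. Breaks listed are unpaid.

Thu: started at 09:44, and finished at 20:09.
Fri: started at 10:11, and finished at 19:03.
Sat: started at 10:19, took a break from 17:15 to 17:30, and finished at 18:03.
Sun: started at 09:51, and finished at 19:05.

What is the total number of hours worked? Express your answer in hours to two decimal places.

36.00 hours

Thu: 09:44–20:09 = 10 h 25 min
Fri: 10:11–19:03 = 8 h 52 min
Sat: 10:19–18:03 = 7 h 44 min; less 15 min break → 7 h 29 min
Sun: 09:51–19:05 = 9 h 14 min
Total: 10 h 25 min + 8 h 52 min + 7 h 29 min + 9 h 14 min = 36 h 0 min.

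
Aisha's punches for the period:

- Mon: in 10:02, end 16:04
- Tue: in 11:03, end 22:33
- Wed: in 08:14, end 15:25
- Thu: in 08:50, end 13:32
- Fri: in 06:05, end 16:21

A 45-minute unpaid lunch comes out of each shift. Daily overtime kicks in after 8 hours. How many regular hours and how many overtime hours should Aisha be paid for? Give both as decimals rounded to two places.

Regular 31.67 hours, overtime 4.27 hours

Mon: 10:02–16:04 = 6 h 2 min; less 45 min break → 5 h 17 min
Tue: 11:03–22:33 = 11 h 30 min; less 45 min break → 10 h 45 min
Wed: 08:14–15:25 = 7 h 11 min; less 45 min break → 6 h 26 min
Thu: 08:50–13:32 = 4 h 42 min; less 45 min break → 3 h 57 min
Fri: 06:05–16:21 = 10 h 16 min; less 45 min break → 9 h 31 min
Mon reg 5 h 17 min / OT 0 h 0 min; Tue reg 8 h 0 min / OT 2 h 45 min; Wed reg 6 h 26 min / OT 0 h 0 min; Thu reg 3 h 57 min / OT 0 h 0 min; Fri reg 8 h 0 min / OT 1 h 31 min.
Totals: regular 31 h 40 min, overtime 4 h 16 min.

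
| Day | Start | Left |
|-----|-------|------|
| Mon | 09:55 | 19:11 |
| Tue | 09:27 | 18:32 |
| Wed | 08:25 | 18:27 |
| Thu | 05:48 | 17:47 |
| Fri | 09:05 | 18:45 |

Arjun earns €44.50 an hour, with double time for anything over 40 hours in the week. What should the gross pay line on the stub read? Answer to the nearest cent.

€2672.97

Mon: 09:55–19:11 = 9 h 16 min
Tue: 09:27–18:32 = 9 h 5 min
Wed: 08:25–18:27 = 10 h 2 min
Thu: 05:48–17:47 = 11 h 59 min
Fri: 09:05–18:45 = 9 h 40 min
Total worked: 50 h 2 min = 3002 min.
Regular 40 h 0 min = 2400 min at €44.50/h; overtime 10 h 2 min = 602 min at €89.00/h.
Pay = (2400 × €44.50 + 602 × €89.00) ÷ 60 = €2672.97.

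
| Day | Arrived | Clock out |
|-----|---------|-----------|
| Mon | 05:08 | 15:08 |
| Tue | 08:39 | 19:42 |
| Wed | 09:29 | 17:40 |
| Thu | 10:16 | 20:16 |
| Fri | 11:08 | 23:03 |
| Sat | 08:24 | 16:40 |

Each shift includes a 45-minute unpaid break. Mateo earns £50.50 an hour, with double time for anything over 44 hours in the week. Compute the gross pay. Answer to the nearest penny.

Mon: 05:08–15:08 = 10 h 0 min; less 45 min break → 9 h 15 min
Tue: 08:39–19:42 = 11 h 3 min; less 45 min break → 10 h 18 min
Wed: 09:29–17:40 = 8 h 11 min; less 45 min break → 7 h 26 min
Thu: 10:16–20:16 = 10 h 0 min; less 45 min break → 9 h 15 min
Fri: 11:08–23:03 = 11 h 55 min; less 45 min break → 11 h 10 min
Sat: 08:24–16:40 = 8 h 16 min; less 45 min break → 7 h 31 min
Total worked: 54 h 55 min = 3295 min.
Regular 44 h 0 min = 2640 min at £50.50/h; overtime 10 h 55 min = 655 min at £101.00/h.
Pay = (2640 × £50.50 + 655 × £101.00) ÷ 60 = £3324.58.

£3324.58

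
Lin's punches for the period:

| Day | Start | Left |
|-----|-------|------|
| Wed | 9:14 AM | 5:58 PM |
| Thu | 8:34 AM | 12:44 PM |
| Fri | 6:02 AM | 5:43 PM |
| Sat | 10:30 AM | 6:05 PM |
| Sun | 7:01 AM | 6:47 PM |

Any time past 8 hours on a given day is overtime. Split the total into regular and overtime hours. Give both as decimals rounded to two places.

Regular 35.75 hours, overtime 8.18 hours

Wed: 9:14 AM–5:58 PM = 8 h 44 min
Thu: 8:34 AM–12:44 PM = 4 h 10 min
Fri: 6:02 AM–5:43 PM = 11 h 41 min
Sat: 10:30 AM–6:05 PM = 7 h 35 min
Sun: 7:01 AM–6:47 PM = 11 h 46 min
Wed reg 8 h 0 min / OT 0 h 44 min; Thu reg 4 h 10 min / OT 0 h 0 min; Fri reg 8 h 0 min / OT 3 h 41 min; Sat reg 7 h 35 min / OT 0 h 0 min; Sun reg 8 h 0 min / OT 3 h 46 min.
Totals: regular 35 h 45 min, overtime 8 h 11 min.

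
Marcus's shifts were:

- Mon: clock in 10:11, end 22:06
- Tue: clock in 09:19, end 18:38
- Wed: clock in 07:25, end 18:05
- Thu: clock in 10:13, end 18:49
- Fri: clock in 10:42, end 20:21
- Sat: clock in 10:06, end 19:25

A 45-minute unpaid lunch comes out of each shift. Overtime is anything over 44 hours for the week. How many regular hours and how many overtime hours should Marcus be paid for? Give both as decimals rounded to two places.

Regular 44.00 hours, overtime 10.97 hours

Mon: 10:11–22:06 = 11 h 55 min; less 45 min break → 11 h 10 min
Tue: 09:19–18:38 = 9 h 19 min; less 45 min break → 8 h 34 min
Wed: 07:25–18:05 = 10 h 40 min; less 45 min break → 9 h 55 min
Thu: 10:13–18:49 = 8 h 36 min; less 45 min break → 7 h 51 min
Fri: 10:42–20:21 = 9 h 39 min; less 45 min break → 8 h 54 min
Sat: 10:06–19:25 = 9 h 19 min; less 45 min break → 8 h 34 min
Total worked: 54 h 58 min = 54.97 h.
Threshold 44 h → overtime 10 h 58 min, regular 44 h 0 min.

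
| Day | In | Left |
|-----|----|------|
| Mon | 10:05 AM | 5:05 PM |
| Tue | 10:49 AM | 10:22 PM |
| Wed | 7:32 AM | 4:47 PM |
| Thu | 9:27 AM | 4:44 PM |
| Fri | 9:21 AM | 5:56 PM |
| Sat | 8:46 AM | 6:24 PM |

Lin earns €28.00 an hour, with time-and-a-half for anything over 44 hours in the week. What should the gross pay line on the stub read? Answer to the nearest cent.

Mon: 10:05 AM–5:05 PM = 7 h 0 min
Tue: 10:49 AM–10:22 PM = 11 h 33 min
Wed: 7:32 AM–4:47 PM = 9 h 15 min
Thu: 9:27 AM–4:44 PM = 7 h 17 min
Fri: 9:21 AM–5:56 PM = 8 h 35 min
Sat: 8:46 AM–6:24 PM = 9 h 38 min
Total worked: 53 h 18 min = 3198 min.
Regular 44 h 0 min = 2640 min at €28.00/h; overtime 9 h 18 min = 558 min at €42.00/h.
Pay = (2640 × €28.00 + 558 × €42.00) ÷ 60 = €1622.60.

€1622.60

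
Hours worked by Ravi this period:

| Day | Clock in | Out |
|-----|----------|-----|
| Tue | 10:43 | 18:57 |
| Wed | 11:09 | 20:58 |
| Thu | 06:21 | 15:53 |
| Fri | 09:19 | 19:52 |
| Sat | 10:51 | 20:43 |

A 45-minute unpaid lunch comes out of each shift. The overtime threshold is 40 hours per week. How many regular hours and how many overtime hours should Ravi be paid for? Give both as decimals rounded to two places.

Tue: 10:43–18:57 = 8 h 14 min; less 45 min break → 7 h 29 min
Wed: 11:09–20:58 = 9 h 49 min; less 45 min break → 9 h 4 min
Thu: 06:21–15:53 = 9 h 32 min; less 45 min break → 8 h 47 min
Fri: 09:19–19:52 = 10 h 33 min; less 45 min break → 9 h 48 min
Sat: 10:51–20:43 = 9 h 52 min; less 45 min break → 9 h 7 min
Total worked: 44 h 15 min = 44.25 h.
Threshold 40 h → overtime 4 h 15 min, regular 40 h 0 min.

Regular 40.00 hours, overtime 4.25 hours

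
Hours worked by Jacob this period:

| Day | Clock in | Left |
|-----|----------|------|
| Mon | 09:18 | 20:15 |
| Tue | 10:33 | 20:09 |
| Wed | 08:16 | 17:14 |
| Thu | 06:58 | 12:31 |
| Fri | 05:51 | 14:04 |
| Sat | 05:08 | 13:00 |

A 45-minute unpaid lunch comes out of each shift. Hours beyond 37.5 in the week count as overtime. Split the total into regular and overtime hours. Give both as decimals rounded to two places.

Mon: 09:18–20:15 = 10 h 57 min; less 45 min break → 10 h 12 min
Tue: 10:33–20:09 = 9 h 36 min; less 45 min break → 8 h 51 min
Wed: 08:16–17:14 = 8 h 58 min; less 45 min break → 8 h 13 min
Thu: 06:58–12:31 = 5 h 33 min; less 45 min break → 4 h 48 min
Fri: 05:51–14:04 = 8 h 13 min; less 45 min break → 7 h 28 min
Sat: 05:08–13:00 = 7 h 52 min; less 45 min break → 7 h 7 min
Total worked: 46 h 39 min = 46.65 h.
Threshold 37.5 h → overtime 9 h 9 min, regular 37 h 30 min.

Regular 37.50 hours, overtime 9.15 hours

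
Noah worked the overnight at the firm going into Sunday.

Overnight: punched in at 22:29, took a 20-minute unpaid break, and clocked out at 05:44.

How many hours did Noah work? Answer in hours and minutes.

Overnight: 22:29 → midnight = 1 h 31 min; midnight → 05:44 = 5 h 44 min; span 7 h 15 min; less 20 min break → 6 h 55 min

6 h 55 min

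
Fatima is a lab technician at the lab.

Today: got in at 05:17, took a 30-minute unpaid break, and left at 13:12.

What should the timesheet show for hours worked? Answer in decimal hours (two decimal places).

Today: 05:17–13:12 = 7 h 55 min; less 30 min break → 7 h 25 min

7.42 hours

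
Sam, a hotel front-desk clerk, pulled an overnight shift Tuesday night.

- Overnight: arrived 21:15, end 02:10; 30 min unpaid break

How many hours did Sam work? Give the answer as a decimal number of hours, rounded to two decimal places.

4.42 hours

Overnight: 21:15 → midnight = 2 h 45 min; midnight → 02:10 = 2 h 10 min; span 4 h 55 min; less 30 min break → 4 h 25 min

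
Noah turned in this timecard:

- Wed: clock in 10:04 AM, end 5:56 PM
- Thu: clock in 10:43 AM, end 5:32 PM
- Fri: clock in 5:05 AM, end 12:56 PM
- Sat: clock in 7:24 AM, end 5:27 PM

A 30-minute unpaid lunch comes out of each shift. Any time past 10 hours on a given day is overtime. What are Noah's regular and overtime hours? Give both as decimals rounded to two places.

Wed: 10:04 AM–5:56 PM = 7 h 52 min; less 30 min break → 7 h 22 min
Thu: 10:43 AM–5:32 PM = 6 h 49 min; less 30 min break → 6 h 19 min
Fri: 5:05 AM–12:56 PM = 7 h 51 min; less 30 min break → 7 h 21 min
Sat: 7:24 AM–5:27 PM = 10 h 3 min; less 30 min break → 9 h 33 min
Wed reg 7 h 22 min / OT 0 h 0 min; Thu reg 6 h 19 min / OT 0 h 0 min; Fri reg 7 h 21 min / OT 0 h 0 min; Sat reg 9 h 33 min / OT 0 h 0 min.
Totals: regular 30 h 35 min, overtime 0 h 0 min.

Regular 30.58 hours, overtime 0.00 hours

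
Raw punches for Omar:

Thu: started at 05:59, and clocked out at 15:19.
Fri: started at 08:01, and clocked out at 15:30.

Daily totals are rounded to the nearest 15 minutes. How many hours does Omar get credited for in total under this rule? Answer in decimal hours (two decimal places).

Thu: 05:59–15:19 = 9 h 20 min → rounds to 9 h 15 min
Fri: 08:01–15:30 = 7 h 29 min → rounds to 7 h 30 min
Total credited: 16 h 45 min.

16.75 hours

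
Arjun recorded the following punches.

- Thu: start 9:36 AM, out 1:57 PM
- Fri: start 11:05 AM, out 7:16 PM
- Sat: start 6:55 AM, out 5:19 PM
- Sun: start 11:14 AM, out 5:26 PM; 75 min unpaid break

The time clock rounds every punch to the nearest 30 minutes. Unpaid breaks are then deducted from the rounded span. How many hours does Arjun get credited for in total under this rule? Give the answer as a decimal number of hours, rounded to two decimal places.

28.75 hours

Thu: in 9:36 AM→9:30 AM, out 1:57 PM→2:00 PM; 4 h 30 min
Fri: in 11:05 AM→11:00 AM, out 7:16 PM→7:30 PM; 8 h 30 min
Sat: in 6:55 AM→7:00 AM, out 5:19 PM→5:30 PM; 10 h 30 min
Sun: in 11:14 AM→11:00 AM, out 5:26 PM→5:30 PM; 6 h 30 min − 75 min = 5 h 15 min
Total credited: 28 h 45 min.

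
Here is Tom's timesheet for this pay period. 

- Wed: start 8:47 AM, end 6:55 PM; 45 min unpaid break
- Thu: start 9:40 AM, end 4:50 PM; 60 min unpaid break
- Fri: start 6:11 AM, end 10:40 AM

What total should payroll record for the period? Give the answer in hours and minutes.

20 h 2 min

Wed: 8:47 AM–6:55 PM = 10 h 8 min; less 45 min break → 9 h 23 min
Thu: 9:40 AM–4:50 PM = 7 h 10 min; less 60 min break → 6 h 10 min
Fri: 6:11 AM–10:40 AM = 4 h 29 min
Total: 9 h 23 min + 6 h 10 min + 4 h 29 min = 20 h 2 min.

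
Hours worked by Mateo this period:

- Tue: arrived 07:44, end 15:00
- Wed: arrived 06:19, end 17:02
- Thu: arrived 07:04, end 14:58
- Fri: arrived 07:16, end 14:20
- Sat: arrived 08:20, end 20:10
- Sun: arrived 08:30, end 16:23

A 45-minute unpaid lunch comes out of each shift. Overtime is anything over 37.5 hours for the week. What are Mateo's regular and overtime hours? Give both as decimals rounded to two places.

Regular 37.50 hours, overtime 10.67 hours

Tue: 07:44–15:00 = 7 h 16 min; less 45 min break → 6 h 31 min
Wed: 06:19–17:02 = 10 h 43 min; less 45 min break → 9 h 58 min
Thu: 07:04–14:58 = 7 h 54 min; less 45 min break → 7 h 9 min
Fri: 07:16–14:20 = 7 h 4 min; less 45 min break → 6 h 19 min
Sat: 08:20–20:10 = 11 h 50 min; less 45 min break → 11 h 5 min
Sun: 08:30–16:23 = 7 h 53 min; less 45 min break → 7 h 8 min
Total worked: 48 h 10 min = 48.17 h.
Threshold 37.5 h → overtime 10 h 40 min, regular 37 h 30 min.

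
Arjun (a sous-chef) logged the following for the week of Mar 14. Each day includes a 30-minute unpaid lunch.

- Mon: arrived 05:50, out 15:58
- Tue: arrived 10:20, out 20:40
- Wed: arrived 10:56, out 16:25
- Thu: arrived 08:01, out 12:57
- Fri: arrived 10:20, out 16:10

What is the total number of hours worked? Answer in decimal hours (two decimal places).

34.22 hours

Mon: 05:50–15:58 = 10 h 8 min; less 30 min break → 9 h 38 min
Tue: 10:20–20:40 = 10 h 20 min; less 30 min break → 9 h 50 min
Wed: 10:56–16:25 = 5 h 29 min; less 30 min break → 4 h 59 min
Thu: 08:01–12:57 = 4 h 56 min; less 30 min break → 4 h 26 min
Fri: 10:20–16:10 = 5 h 50 min; less 30 min break → 5 h 20 min
Total: 9 h 38 min + 9 h 50 min + 4 h 59 min + 4 h 26 min + 5 h 20 min = 34 h 13 min.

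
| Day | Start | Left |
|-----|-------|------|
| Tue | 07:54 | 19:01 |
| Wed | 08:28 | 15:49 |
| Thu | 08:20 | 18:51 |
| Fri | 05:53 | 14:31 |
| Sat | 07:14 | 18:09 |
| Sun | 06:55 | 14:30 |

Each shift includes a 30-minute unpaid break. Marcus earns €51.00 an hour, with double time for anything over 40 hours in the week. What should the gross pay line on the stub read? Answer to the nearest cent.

Tue: 07:54–19:01 = 11 h 7 min; less 30 min break → 10 h 37 min
Wed: 08:28–15:49 = 7 h 21 min; less 30 min break → 6 h 51 min
Thu: 08:20–18:51 = 10 h 31 min; less 30 min break → 10 h 1 min
Fri: 05:53–14:31 = 8 h 38 min; less 30 min break → 8 h 8 min
Sat: 07:14–18:09 = 10 h 55 min; less 30 min break → 10 h 25 min
Sun: 06:55–14:30 = 7 h 35 min; less 30 min break → 7 h 5 min
Total worked: 53 h 7 min = 3187 min.
Regular 40 h 0 min = 2400 min at €51.00/h; overtime 13 h 7 min = 787 min at €102.00/h.
Pay = (2400 × €51.00 + 787 × €102.00) ÷ 60 = €3377.90.

€3377.90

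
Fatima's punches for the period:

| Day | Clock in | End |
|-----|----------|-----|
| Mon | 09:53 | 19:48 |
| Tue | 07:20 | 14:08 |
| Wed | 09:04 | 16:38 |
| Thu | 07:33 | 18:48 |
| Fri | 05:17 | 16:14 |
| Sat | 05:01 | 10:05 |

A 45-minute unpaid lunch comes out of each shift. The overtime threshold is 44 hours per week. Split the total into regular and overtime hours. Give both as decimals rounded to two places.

Mon: 09:53–19:48 = 9 h 55 min; less 45 min break → 9 h 10 min
Tue: 07:20–14:08 = 6 h 48 min; less 45 min break → 6 h 3 min
Wed: 09:04–16:38 = 7 h 34 min; less 45 min break → 6 h 49 min
Thu: 07:33–18:48 = 11 h 15 min; less 45 min break → 10 h 30 min
Fri: 05:17–16:14 = 10 h 57 min; less 45 min break → 10 h 12 min
Sat: 05:01–10:05 = 5 h 4 min; less 45 min break → 4 h 19 min
Total worked: 47 h 3 min = 47.05 h.
Threshold 44 h → overtime 3 h 3 min, regular 44 h 0 min.

Regular 44.00 hours, overtime 3.05 hours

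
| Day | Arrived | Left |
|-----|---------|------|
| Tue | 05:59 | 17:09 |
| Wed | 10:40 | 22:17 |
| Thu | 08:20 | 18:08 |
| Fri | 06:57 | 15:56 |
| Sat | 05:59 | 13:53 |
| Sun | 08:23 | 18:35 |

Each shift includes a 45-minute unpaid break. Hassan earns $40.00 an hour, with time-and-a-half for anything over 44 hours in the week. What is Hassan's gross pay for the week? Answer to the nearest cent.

$2430.00

Tue: 05:59–17:09 = 11 h 10 min; less 45 min break → 10 h 25 min
Wed: 10:40–22:17 = 11 h 37 min; less 45 min break → 10 h 52 min
Thu: 08:20–18:08 = 9 h 48 min; less 45 min break → 9 h 3 min
Fri: 06:57–15:56 = 8 h 59 min; less 45 min break → 8 h 14 min
Sat: 05:59–13:53 = 7 h 54 min; less 45 min break → 7 h 9 min
Sun: 08:23–18:35 = 10 h 12 min; less 45 min break → 9 h 27 min
Total worked: 55 h 10 min = 3310 min.
Regular 44 h 0 min = 2640 min at $40.00/h; overtime 11 h 10 min = 670 min at $60.00/h.
Pay = (2640 × $40.00 + 670 × $60.00) ÷ 60 = $2430.00.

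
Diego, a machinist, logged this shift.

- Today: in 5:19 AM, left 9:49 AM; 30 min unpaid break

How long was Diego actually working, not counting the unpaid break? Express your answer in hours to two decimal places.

Today: 5:19 AM–9:49 AM = 4 h 30 min; less 30 min break → 4 h 0 min

4.00 hours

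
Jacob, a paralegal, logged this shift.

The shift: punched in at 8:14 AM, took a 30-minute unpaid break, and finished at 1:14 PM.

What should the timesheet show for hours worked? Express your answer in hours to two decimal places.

4.50 hours

The shift: 8:14 AM–1:14 PM = 5 h 0 min; less 30 min break → 4 h 30 min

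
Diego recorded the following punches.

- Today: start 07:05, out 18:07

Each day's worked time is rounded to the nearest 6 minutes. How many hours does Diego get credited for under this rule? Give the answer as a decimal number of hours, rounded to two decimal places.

Today: 07:05–18:07 = 11 h 2 min → rounds to 11 h 0 min

11.00 hours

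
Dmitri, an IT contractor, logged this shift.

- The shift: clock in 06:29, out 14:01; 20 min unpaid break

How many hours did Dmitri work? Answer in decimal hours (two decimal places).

The shift: 06:29–14:01 = 7 h 32 min; less 20 min break → 7 h 12 min

7.20 hours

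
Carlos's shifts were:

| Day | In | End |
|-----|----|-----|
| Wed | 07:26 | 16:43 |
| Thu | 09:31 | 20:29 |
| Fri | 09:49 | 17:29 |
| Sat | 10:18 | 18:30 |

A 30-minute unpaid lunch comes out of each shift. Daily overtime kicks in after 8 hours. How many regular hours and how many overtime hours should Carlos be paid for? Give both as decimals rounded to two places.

Regular 30.87 hours, overtime 3.25 hours

Wed: 07:26–16:43 = 9 h 17 min; less 30 min break → 8 h 47 min
Thu: 09:31–20:29 = 10 h 58 min; less 30 min break → 10 h 28 min
Fri: 09:49–17:29 = 7 h 40 min; less 30 min break → 7 h 10 min
Sat: 10:18–18:30 = 8 h 12 min; less 30 min break → 7 h 42 min
Wed reg 8 h 0 min / OT 0 h 47 min; Thu reg 8 h 0 min / OT 2 h 28 min; Fri reg 7 h 10 min / OT 0 h 0 min; Sat reg 7 h 42 min / OT 0 h 0 min.
Totals: regular 30 h 52 min, overtime 3 h 15 min.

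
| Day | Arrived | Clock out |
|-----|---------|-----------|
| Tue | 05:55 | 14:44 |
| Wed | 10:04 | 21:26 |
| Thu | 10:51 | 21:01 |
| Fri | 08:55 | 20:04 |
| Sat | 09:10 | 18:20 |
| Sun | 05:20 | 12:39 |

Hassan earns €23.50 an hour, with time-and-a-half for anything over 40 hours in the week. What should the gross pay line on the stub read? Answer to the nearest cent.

Tue: 05:55–14:44 = 8 h 49 min
Wed: 10:04–21:26 = 11 h 22 min
Thu: 10:51–21:01 = 10 h 10 min
Fri: 08:55–20:04 = 11 h 9 min
Sat: 09:10–18:20 = 9 h 10 min
Sun: 05:20–12:39 = 7 h 19 min
Total worked: 57 h 59 min = 3479 min.
Regular 40 h 0 min = 2400 min at €23.50/h; overtime 17 h 59 min = 1079 min at €35.25/h.
Pay = (2400 × €23.50 + 1079 × €35.25) ÷ 60 = €1573.91.

€1573.91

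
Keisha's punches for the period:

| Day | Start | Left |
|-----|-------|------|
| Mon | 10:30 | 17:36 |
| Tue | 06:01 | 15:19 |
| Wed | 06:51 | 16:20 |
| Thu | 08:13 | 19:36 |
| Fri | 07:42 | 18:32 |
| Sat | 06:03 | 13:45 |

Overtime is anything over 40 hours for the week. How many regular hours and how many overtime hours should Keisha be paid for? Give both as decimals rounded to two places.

Mon: 10:30–17:36 = 7 h 6 min
Tue: 06:01–15:19 = 9 h 18 min
Wed: 06:51–16:20 = 9 h 29 min
Thu: 08:13–19:36 = 11 h 23 min
Fri: 07:42–18:32 = 10 h 50 min
Sat: 06:03–13:45 = 7 h 42 min
Total worked: 55 h 48 min = 55.80 h.
Threshold 40 h → overtime 15 h 48 min, regular 40 h 0 min.

Regular 40.00 hours, overtime 15.80 hours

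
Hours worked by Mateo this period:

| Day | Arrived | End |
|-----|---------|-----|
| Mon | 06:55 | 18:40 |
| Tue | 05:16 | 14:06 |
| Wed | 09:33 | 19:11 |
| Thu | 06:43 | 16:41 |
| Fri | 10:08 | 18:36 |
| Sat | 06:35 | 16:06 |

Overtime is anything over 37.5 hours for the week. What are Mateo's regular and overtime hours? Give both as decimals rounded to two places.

Mon: 06:55–18:40 = 11 h 45 min
Tue: 05:16–14:06 = 8 h 50 min
Wed: 09:33–19:11 = 9 h 38 min
Thu: 06:43–16:41 = 9 h 58 min
Fri: 10:08–18:36 = 8 h 28 min
Sat: 06:35–16:06 = 9 h 31 min
Total worked: 58 h 10 min = 58.17 h.
Threshold 37.5 h → overtime 20 h 40 min, regular 37 h 30 min.

Regular 37.50 hours, overtime 20.67 hours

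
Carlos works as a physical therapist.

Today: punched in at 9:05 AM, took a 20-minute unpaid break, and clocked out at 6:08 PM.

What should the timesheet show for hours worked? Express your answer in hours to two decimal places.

Today: 9:05 AM–6:08 PM = 9 h 3 min; less 20 min break → 8 h 43 min

8.72 hours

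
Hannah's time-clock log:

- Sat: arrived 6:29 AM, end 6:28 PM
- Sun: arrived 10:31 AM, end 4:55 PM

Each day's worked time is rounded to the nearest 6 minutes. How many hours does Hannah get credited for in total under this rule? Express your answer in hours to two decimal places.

18.40 hours

Sat: 6:29 AM–6:28 PM = 11 h 59 min → rounds to 12 h 0 min
Sun: 10:31 AM–4:55 PM = 6 h 24 min → rounds to 6 h 24 min
Total credited: 18 h 24 min.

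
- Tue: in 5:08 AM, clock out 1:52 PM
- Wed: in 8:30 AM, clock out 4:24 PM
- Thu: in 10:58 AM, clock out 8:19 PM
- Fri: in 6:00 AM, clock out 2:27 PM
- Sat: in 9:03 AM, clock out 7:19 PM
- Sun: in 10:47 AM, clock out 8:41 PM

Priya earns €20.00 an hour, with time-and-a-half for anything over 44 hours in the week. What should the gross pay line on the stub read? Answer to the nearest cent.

€1198.00

Tue: 5:08 AM–1:52 PM = 8 h 44 min
Wed: 8:30 AM–4:24 PM = 7 h 54 min
Thu: 10:58 AM–8:19 PM = 9 h 21 min
Fri: 6:00 AM–2:27 PM = 8 h 27 min
Sat: 9:03 AM–7:19 PM = 10 h 16 min
Sun: 10:47 AM–8:41 PM = 9 h 54 min
Total worked: 54 h 36 min = 3276 min.
Regular 44 h 0 min = 2640 min at €20.00/h; overtime 10 h 36 min = 636 min at €30.00/h.
Pay = (2640 × €20.00 + 636 × €30.00) ÷ 60 = €1198.00.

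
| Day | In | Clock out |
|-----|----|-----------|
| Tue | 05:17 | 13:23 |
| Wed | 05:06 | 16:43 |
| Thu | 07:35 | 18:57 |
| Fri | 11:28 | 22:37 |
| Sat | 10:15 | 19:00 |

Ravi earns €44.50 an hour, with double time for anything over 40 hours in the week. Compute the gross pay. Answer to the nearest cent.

€2757.52

Tue: 05:17–13:23 = 8 h 6 min
Wed: 05:06–16:43 = 11 h 37 min
Thu: 07:35–18:57 = 11 h 22 min
Fri: 11:28–22:37 = 11 h 9 min
Sat: 10:15–19:00 = 8 h 45 min
Total worked: 50 h 59 min = 3059 min.
Regular 40 h 0 min = 2400 min at €44.50/h; overtime 10 h 59 min = 659 min at €89.00/h.
Pay = (2400 × €44.50 + 659 × €89.00) ÷ 60 = €2757.52.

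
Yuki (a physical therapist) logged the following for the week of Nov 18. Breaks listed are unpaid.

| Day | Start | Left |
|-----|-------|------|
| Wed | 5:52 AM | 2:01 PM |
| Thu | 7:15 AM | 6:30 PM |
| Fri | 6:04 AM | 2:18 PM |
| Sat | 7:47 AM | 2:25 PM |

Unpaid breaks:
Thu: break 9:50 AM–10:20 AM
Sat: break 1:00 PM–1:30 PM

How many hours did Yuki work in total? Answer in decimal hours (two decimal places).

33.27 hours

Wed: 5:52 AM–2:01 PM = 8 h 9 min
Thu: 7:15 AM–6:30 PM = 11 h 15 min; less 30 min break → 10 h 45 min
Fri: 6:04 AM–2:18 PM = 8 h 14 min
Sat: 7:47 AM–2:25 PM = 6 h 38 min; less 30 min break → 6 h 8 min
Total: 8 h 9 min + 10 h 45 min + 8 h 14 min + 6 h 8 min = 33 h 16 min.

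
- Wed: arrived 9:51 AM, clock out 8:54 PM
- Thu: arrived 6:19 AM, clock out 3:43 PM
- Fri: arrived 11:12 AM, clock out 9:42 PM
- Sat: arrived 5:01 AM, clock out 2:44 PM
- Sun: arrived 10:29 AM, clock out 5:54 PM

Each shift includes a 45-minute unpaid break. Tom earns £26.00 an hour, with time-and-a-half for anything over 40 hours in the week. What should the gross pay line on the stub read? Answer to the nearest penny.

Wed: 9:51 AM–8:54 PM = 11 h 3 min; less 45 min break → 10 h 18 min
Thu: 6:19 AM–3:43 PM = 9 h 24 min; less 45 min break → 8 h 39 min
Fri: 11:12 AM–9:42 PM = 10 h 30 min; less 45 min break → 9 h 45 min
Sat: 5:01 AM–2:44 PM = 9 h 43 min; less 45 min break → 8 h 58 min
Sun: 10:29 AM–5:54 PM = 7 h 25 min; less 45 min break → 6 h 40 min
Total worked: 44 h 20 min = 2660 min.
Regular 40 h 0 min = 2400 min at £26.00/h; overtime 4 h 20 min = 260 min at £39.00/h.
Pay = (2400 × £26.00 + 260 × £39.00) ÷ 60 = £1209.00.

£1209.00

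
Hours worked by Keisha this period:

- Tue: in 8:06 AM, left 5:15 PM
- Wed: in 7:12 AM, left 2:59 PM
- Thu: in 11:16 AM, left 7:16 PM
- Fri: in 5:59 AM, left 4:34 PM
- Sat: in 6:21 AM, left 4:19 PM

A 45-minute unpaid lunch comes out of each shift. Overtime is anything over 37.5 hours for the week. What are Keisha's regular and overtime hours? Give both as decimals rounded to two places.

Tue: 8:06 AM–5:15 PM = 9 h 9 min; less 45 min break → 8 h 24 min
Wed: 7:12 AM–2:59 PM = 7 h 47 min; less 45 min break → 7 h 2 min
Thu: 11:16 AM–7:16 PM = 8 h 0 min; less 45 min break → 7 h 15 min
Fri: 5:59 AM–4:34 PM = 10 h 35 min; less 45 min break → 9 h 50 min
Sat: 6:21 AM–4:19 PM = 9 h 58 min; less 45 min break → 9 h 13 min
Total worked: 41 h 44 min = 41.73 h.
Threshold 37.5 h → overtime 4 h 14 min, regular 37 h 30 min.

Regular 37.50 hours, overtime 4.23 hours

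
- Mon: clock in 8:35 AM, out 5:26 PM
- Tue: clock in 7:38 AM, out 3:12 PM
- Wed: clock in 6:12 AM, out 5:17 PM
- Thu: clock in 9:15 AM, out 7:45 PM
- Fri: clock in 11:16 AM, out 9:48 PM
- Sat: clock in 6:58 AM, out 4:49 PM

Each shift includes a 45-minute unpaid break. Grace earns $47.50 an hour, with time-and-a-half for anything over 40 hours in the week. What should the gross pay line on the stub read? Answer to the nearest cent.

Mon: 8:35 AM–5:26 PM = 8 h 51 min; less 45 min break → 8 h 6 min
Tue: 7:38 AM–3:12 PM = 7 h 34 min; less 45 min break → 6 h 49 min
Wed: 6:12 AM–5:17 PM = 11 h 5 min; less 45 min break → 10 h 20 min
Thu: 9:15 AM–7:45 PM = 10 h 30 min; less 45 min break → 9 h 45 min
Fri: 11:16 AM–9:48 PM = 10 h 32 min; less 45 min break → 9 h 47 min
Sat: 6:58 AM–4:49 PM = 9 h 51 min; less 45 min break → 9 h 6 min
Total worked: 53 h 53 min = 3233 min.
Regular 40 h 0 min = 2400 min at $47.50/h; overtime 13 h 53 min = 833 min at $71.25/h.
Pay = (2400 × $47.50 + 833 × $71.25) ÷ 60 = $2889.19.

$2889.19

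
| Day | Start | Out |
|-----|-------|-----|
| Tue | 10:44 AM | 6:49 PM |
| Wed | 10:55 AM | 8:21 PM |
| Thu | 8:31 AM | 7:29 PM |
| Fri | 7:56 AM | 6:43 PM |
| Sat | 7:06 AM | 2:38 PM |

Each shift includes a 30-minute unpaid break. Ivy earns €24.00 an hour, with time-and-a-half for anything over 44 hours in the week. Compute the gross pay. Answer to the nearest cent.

Tue: 10:44 AM–6:49 PM = 8 h 5 min; less 30 min break → 7 h 35 min
Wed: 10:55 AM–8:21 PM = 9 h 26 min; less 30 min break → 8 h 56 min
Thu: 8:31 AM–7:29 PM = 10 h 58 min; less 30 min break → 10 h 28 min
Fri: 7:56 AM–6:43 PM = 10 h 47 min; less 30 min break → 10 h 17 min
Sat: 7:06 AM–2:38 PM = 7 h 32 min; less 30 min break → 7 h 2 min
Total worked: 44 h 18 min = 2658 min.
Regular 44 h 0 min = 2640 min at €24.00/h; overtime 0 h 18 min = 18 min at €36.00/h.
Pay = (2640 × €24.00 + 18 × €36.00) ÷ 60 = €1066.80.

€1066.80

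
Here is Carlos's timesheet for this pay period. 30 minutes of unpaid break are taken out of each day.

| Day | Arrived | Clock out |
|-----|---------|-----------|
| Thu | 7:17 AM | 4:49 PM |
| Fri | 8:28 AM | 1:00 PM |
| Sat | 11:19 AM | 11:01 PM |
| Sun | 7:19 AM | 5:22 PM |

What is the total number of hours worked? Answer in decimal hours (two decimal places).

Thu: 7:17 AM–4:49 PM = 9 h 32 min; less 30 min break → 9 h 2 min
Fri: 8:28 AM–1:00 PM = 4 h 32 min; less 30 min break → 4 h 2 min
Sat: 11:19 AM–11:01 PM = 11 h 42 min; less 30 min break → 11 h 12 min
Sun: 7:19 AM–5:22 PM = 10 h 3 min; less 30 min break → 9 h 33 min
Total: 9 h 2 min + 4 h 2 min + 11 h 12 min + 9 h 33 min = 33 h 49 min.

33.82 hours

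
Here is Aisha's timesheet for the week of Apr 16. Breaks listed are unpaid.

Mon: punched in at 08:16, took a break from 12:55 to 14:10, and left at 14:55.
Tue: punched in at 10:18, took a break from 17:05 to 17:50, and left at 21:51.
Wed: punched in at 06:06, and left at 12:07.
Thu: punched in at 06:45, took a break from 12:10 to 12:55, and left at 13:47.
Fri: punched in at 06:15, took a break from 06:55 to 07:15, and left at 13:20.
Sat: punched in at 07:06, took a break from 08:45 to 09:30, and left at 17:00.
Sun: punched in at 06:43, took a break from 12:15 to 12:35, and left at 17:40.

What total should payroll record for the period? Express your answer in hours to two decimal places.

Mon: 08:16–14:55 = 6 h 39 min; less 75 min break → 5 h 24 min
Tue: 10:18–21:51 = 11 h 33 min; less 45 min break → 10 h 48 min
Wed: 06:06–12:07 = 6 h 1 min
Thu: 06:45–13:47 = 7 h 2 min; less 45 min break → 6 h 17 min
Fri: 06:15–13:20 = 7 h 5 min; less 20 min break → 6 h 45 min
Sat: 07:06–17:00 = 9 h 54 min; less 45 min break → 9 h 9 min
Sun: 06:43–17:40 = 10 h 57 min; less 20 min break → 10 h 37 min
Total: 5 h 24 min + 10 h 48 min + 6 h 1 min + 6 h 17 min + 6 h 45 min + 9 h 9 min + 10 h 37 min = 55 h 1 min.

55.02 hours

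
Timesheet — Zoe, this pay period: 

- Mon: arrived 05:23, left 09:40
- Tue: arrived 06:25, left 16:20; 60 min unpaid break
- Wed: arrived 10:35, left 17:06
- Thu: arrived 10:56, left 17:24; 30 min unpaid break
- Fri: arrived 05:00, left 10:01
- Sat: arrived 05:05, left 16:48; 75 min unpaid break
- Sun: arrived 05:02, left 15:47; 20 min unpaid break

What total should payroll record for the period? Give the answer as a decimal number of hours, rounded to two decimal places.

Mon: 05:23–09:40 = 4 h 17 min
Tue: 06:25–16:20 = 9 h 55 min; less 60 min break → 8 h 55 min
Wed: 10:35–17:06 = 6 h 31 min
Thu: 10:56–17:24 = 6 h 28 min; less 30 min break → 5 h 58 min
Fri: 05:00–10:01 = 5 h 1 min
Sat: 05:05–16:48 = 11 h 43 min; less 75 min break → 10 h 28 min
Sun: 05:02–15:47 = 10 h 45 min; less 20 min break → 10 h 25 min
Total: 4 h 17 min + 8 h 55 min + 6 h 31 min + 5 h 58 min + 5 h 1 min + 10 h 28 min + 10 h 25 min = 51 h 35 min.

51.58 hours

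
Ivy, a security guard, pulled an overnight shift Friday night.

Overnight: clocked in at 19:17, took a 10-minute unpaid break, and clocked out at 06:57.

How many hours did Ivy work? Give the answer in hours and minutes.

11 h 30 min

Overnight: 19:17 → midnight = 4 h 43 min; midnight → 06:57 = 6 h 57 min; span 11 h 40 min; less 10 min break → 11 h 30 min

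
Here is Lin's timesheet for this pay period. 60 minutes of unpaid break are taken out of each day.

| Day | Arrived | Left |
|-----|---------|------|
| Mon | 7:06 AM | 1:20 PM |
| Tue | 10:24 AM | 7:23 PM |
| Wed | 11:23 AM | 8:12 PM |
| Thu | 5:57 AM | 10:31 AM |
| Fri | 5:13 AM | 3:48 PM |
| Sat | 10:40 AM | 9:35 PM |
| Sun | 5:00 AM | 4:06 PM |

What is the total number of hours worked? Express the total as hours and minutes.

Mon: 7:06 AM–1:20 PM = 6 h 14 min; less 60 min break → 5 h 14 min
Tue: 10:24 AM–7:23 PM = 8 h 59 min; less 60 min break → 7 h 59 min
Wed: 11:23 AM–8:12 PM = 8 h 49 min; less 60 min break → 7 h 49 min
Thu: 5:57 AM–10:31 AM = 4 h 34 min; less 60 min break → 3 h 34 min
Fri: 5:13 AM–3:48 PM = 10 h 35 min; less 60 min break → 9 h 35 min
Sat: 10:40 AM–9:35 PM = 10 h 55 min; less 60 min break → 9 h 55 min
Sun: 5:00 AM–4:06 PM = 11 h 6 min; less 60 min break → 10 h 6 min
Total: 5 h 14 min + 7 h 59 min + 7 h 49 min + 3 h 34 min + 9 h 35 min + 9 h 55 min + 10 h 6 min = 54 h 12 min.

54 h 12 min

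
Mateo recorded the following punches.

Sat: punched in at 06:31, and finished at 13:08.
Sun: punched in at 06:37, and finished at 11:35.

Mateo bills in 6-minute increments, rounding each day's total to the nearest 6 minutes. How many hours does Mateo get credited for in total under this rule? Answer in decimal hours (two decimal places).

11.60 hours

Sat: 06:31–13:08 = 6 h 37 min → rounds to 6 h 36 min
Sun: 06:37–11:35 = 4 h 58 min → rounds to 5 h 0 min
Total credited: 11 h 36 min.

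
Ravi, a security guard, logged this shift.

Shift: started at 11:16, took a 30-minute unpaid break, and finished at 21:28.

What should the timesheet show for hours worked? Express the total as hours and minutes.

Shift: 11:16–21:28 = 10 h 12 min; less 30 min break → 9 h 42 min

9 h 42 min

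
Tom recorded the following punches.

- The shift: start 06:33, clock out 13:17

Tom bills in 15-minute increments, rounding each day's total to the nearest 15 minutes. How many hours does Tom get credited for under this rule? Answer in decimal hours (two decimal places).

The shift: 06:33–13:17 = 6 h 44 min → rounds to 6 h 45 min

6.75 hours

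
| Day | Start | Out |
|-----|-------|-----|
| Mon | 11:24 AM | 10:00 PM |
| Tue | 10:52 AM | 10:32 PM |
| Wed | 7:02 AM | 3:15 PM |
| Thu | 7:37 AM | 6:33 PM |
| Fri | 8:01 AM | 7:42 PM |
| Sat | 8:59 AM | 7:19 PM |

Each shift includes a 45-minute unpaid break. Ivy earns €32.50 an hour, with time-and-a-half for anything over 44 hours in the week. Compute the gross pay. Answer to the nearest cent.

€2158.00

Mon: 11:24 AM–10:00 PM = 10 h 36 min; less 45 min break → 9 h 51 min
Tue: 10:52 AM–10:32 PM = 11 h 40 min; less 45 min break → 10 h 55 min
Wed: 7:02 AM–3:15 PM = 8 h 13 min; less 45 min break → 7 h 28 min
Thu: 7:37 AM–6:33 PM = 10 h 56 min; less 45 min break → 10 h 11 min
Fri: 8:01 AM–7:42 PM = 11 h 41 min; less 45 min break → 10 h 56 min
Sat: 8:59 AM–7:19 PM = 10 h 20 min; less 45 min break → 9 h 35 min
Total worked: 58 h 56 min = 3536 min.
Regular 44 h 0 min = 2640 min at €32.50/h; overtime 14 h 56 min = 896 min at €48.75/h.
Pay = (2640 × €32.50 + 896 × €48.75) ÷ 60 = €2158.00.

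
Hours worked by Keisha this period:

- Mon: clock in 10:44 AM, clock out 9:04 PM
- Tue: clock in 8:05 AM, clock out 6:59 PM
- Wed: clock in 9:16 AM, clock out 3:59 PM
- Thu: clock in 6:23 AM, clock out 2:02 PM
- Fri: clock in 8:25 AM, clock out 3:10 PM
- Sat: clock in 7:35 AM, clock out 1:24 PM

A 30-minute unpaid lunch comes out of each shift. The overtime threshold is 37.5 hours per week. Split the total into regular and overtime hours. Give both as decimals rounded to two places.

Mon: 10:44 AM–9:04 PM = 10 h 20 min; less 30 min break → 9 h 50 min
Tue: 8:05 AM–6:59 PM = 10 h 54 min; less 30 min break → 10 h 24 min
Wed: 9:16 AM–3:59 PM = 6 h 43 min; less 30 min break → 6 h 13 min
Thu: 6:23 AM–2:02 PM = 7 h 39 min; less 30 min break → 7 h 9 min
Fri: 8:25 AM–3:10 PM = 6 h 45 min; less 30 min break → 6 h 15 min
Sat: 7:35 AM–1:24 PM = 5 h 49 min; less 30 min break → 5 h 19 min
Total worked: 45 h 10 min = 45.17 h.
Threshold 37.5 h → overtime 7 h 40 min, regular 37 h 30 min.

Regular 37.50 hours, overtime 7.67 hours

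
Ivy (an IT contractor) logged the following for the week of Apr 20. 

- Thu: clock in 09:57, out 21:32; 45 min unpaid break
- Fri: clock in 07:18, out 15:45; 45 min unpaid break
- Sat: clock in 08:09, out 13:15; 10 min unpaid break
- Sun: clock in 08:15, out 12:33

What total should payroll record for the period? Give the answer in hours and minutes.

Thu: 09:57–21:32 = 11 h 35 min; less 45 min break → 10 h 50 min
Fri: 07:18–15:45 = 8 h 27 min; less 45 min break → 7 h 42 min
Sat: 08:09–13:15 = 5 h 6 min; less 10 min break → 4 h 56 min
Sun: 08:15–12:33 = 4 h 18 min
Total: 10 h 50 min + 7 h 42 min + 4 h 56 min + 4 h 18 min = 27 h 46 min.

27 h 46 min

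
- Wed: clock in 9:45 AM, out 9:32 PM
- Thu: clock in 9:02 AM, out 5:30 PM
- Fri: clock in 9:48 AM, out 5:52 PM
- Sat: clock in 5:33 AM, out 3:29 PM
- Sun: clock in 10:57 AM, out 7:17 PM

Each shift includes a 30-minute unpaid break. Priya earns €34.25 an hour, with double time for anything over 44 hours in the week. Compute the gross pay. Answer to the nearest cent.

€1512.71

Wed: 9:45 AM–9:32 PM = 11 h 47 min; less 30 min break → 11 h 17 min
Thu: 9:02 AM–5:30 PM = 8 h 28 min; less 30 min break → 7 h 58 min
Fri: 9:48 AM–5:52 PM = 8 h 4 min; less 30 min break → 7 h 34 min
Sat: 5:33 AM–3:29 PM = 9 h 56 min; less 30 min break → 9 h 26 min
Sun: 10:57 AM–7:17 PM = 8 h 20 min; less 30 min break → 7 h 50 min
Total worked: 44 h 5 min = 2645 min.
Regular 44 h 0 min = 2640 min at €34.25/h; overtime 0 h 5 min = 5 min at €68.50/h.
Pay = (2640 × €34.25 + 5 × €68.50) ÷ 60 = €1512.71.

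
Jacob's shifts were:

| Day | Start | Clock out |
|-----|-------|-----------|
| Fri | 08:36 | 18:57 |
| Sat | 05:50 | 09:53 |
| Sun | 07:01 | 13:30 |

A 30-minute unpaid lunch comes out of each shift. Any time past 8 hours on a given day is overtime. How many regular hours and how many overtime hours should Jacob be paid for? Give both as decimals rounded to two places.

Regular 17.53 hours, overtime 1.85 hours

Fri: 08:36–18:57 = 10 h 21 min; less 30 min break → 9 h 51 min
Sat: 05:50–09:53 = 4 h 3 min; less 30 min break → 3 h 33 min
Sun: 07:01–13:30 = 6 h 29 min; less 30 min break → 5 h 59 min
Fri reg 8 h 0 min / OT 1 h 51 min; Sat reg 3 h 33 min / OT 0 h 0 min; Sun reg 5 h 59 min / OT 0 h 0 min.
Totals: regular 17 h 32 min, overtime 1 h 51 min.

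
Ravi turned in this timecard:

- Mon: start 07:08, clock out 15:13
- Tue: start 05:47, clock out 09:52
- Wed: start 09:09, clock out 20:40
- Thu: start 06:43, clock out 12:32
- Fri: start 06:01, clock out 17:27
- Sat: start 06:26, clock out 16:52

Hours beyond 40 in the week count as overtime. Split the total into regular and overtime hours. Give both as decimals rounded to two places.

Mon: 07:08–15:13 = 8 h 5 min
Tue: 05:47–09:52 = 4 h 5 min
Wed: 09:09–20:40 = 11 h 31 min
Thu: 06:43–12:32 = 5 h 49 min
Fri: 06:01–17:27 = 11 h 26 min
Sat: 06:26–16:52 = 10 h 26 min
Total worked: 51 h 22 min = 51.37 h.
Threshold 40 h → overtime 11 h 22 min, regular 40 h 0 min.

Regular 40.00 hours, overtime 11.37 hours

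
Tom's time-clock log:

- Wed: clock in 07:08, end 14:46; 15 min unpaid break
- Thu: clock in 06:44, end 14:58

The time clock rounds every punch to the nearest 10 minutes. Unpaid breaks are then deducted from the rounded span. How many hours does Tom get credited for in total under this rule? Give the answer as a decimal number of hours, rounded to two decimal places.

Wed: in 07:08→07:10, out 14:46→14:50; 7 h 40 min − 15 min = 7 h 25 min
Thu: in 06:44→06:40, out 14:58→15:00; 8 h 20 min
Total credited: 15 h 45 min.

15.75 hours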